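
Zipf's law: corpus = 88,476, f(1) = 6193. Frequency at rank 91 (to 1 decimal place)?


Zipf's law: f(r) = f(1) / r
f(1) = 6193
f(91) = 6193 / 91
= 68.1 occurrences


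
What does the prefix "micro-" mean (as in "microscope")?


Prefix: micro-
Example: microscope (micro- + scope)
Meaning = small


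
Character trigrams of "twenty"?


Word: "twenty" (length 6)
Number of trigrams = 6 - 3 + 1 = 4
  Position 0: "twe"
  Position 1: "wen"
  Position 2: "ent"
  Position 3: "nty"
Trigrams = "twe", "wen", "ent", "nty"


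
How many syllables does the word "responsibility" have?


Word: "responsibility"
Syllable breakdown: re · spon · si · bil · i · ty
Counting: 6 parts
= 6 syllables


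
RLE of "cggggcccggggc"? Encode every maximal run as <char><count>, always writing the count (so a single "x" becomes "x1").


String: "cggggcccggggc"
Scanning for consecutive runs:
  'c' x 1
  'g' x 4
  'c' x 3
  'g' x 4
  'c' x 1
RLE = "c1g4c3g4c1"


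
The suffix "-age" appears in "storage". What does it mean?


Suffix: -age
As in: storage -> store + -age, with a spelling change
Meaning = result / collection


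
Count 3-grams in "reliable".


Word: "reliable" (length 8)
Number of 3-grams = length - 3 + 1 = 8 - 3 + 1
= 6


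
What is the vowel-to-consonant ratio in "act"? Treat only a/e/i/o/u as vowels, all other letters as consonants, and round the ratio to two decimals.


Word: "act"
Vowels (a,e,i,o,u): 1
Consonants: 2
Ratio = 1/2
= 0.50


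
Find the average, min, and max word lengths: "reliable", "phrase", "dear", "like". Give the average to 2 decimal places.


Lengths: "reliable"=8, "phrase"=6, "dear"=4, "like"=4
Sum = 22, Count = 4
Average = 22/4 = 5.50
= avg=5.50, min=4, max=8


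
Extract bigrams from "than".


Word: "than" (length 4)
Number of bigrams = 4 - 2 + 1 = 3
  Position 0: "th"
  Position 1: "ha"
  Position 2: "an"
Bigrams = "th", "ha", "an"


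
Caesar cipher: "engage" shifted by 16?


Word: "engage"
Shift: 16
Each letter → (letter + shift) mod 26:
  'e' (4) + 16 = 20 → 'u'
  'n' (13) + 16 = 3 → 'd'
  'g' (6) + 16 = 22 → 'w'
  'a' (0) + 16 = 16 → 'q'
  'g' (6) + 16 = 22 → 'w'
  'e' (4) + 16 = 20 → 'u'
Result = "udwqwu"


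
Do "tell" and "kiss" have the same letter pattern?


Pattern of "tell": [0, 1, 2, 2]
Pattern of "kiss": [0, 1, 2, 2]
Patterns match
Same pattern = Yes


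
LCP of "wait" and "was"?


Word 1: "wait"
Word 2: "was"
Comparing from start:
  Pos 0: 'w' == 'w'
  Pos 1: 'a' == 'a'
  Pos 2: 'i' != 's' (stop)
LCP = "wa" (length 2)


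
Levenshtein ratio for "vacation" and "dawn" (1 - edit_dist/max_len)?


Word 1: "vacation" (length 8)
Word 2: "dawn" (length 4)
One optimal edit sequence:
  1. delete 'v'  (+1)
  2. delete 'a'  (+1)
  3. substitute 'c' -> 'd'  (+1)
  4. keep 'a'
  5. delete 't'  (+1)
  6. delete 'i'  (+1)
  7. substitute 'o' -> 'w'  (+1)
  8. keep 'n'
Edit distance = 6
Max length = max(8, 4) = 8
Similarity = 1 - 6/8
= 0.2500


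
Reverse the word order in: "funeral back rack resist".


Original: "funeral back rack resist"
Words (1..n): funeral | back | rack | resist
Reversed (n..1): resist | rack | back | funeral
Result = "resist rack back funeral"


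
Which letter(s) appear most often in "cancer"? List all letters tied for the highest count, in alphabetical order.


Word: "cancer"
Letter counts:
  'a': 1
  'c': 2
  'e': 1
  'n': 1
  'r': 1
Maximum count = 2
Most frequent = 'c' (2 times each)


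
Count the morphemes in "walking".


Word: "walking"
Morphemes: walk | -ing
Each morpheme carries meaning
= 2 morphemes


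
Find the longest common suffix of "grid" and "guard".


Word 1: "grid"
Word 2: "guard"
Comparing from end:
  Pos -1: 'd' == 'd'
  Pos -2: 'i' != 'r' (stop)
LCS = "d" (length 1)


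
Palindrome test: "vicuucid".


Word: "vicuucid"
Reversed: "dicuuciv"
Forward == Backward? vicuucid != dicuuciv
Palindrome = No


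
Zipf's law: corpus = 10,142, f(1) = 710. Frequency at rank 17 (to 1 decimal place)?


Zipf's law: f(r) = f(1) / r
f(1) = 710
f(17) = 710 / 17
= 41.8 occurrences


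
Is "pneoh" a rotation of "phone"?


Word: "phone", Candidate: "pneoh"
Method: check if candidate is substring of word+word
"phonephone" contains "pneoh"? No
Is rotation = No


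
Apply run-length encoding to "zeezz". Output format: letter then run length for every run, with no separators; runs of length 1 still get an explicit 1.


String: "zeezz"
Scanning for consecutive runs:
  'z' x 1
  'e' x 2
  'z' x 2
RLE = "z1e2z2"


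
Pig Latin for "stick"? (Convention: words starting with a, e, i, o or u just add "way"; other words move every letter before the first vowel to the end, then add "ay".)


Word: "stick"
Starts with consonant(s) → move to end, add 'ay'
Consonant cluster: "st"
Pig Latin = "ickstay"


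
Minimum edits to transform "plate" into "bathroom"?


Word 1: "plate" (length 5)
Word 2: "bathroom" (length 8)
One optimal edit sequence (insert/delete/substitute each cost 1):
  1. delete 'p'  (+1)
  2. substitute 'l' -> 'b'  (+1)
  3. keep 'a'
  4. keep 't'
  5. insert 'h'  (+1)
  6. insert 'r'  (+1)
  7. insert 'o'  (+1)
  8. insert 'o'  (+1)
  9. substitute 'e' -> 'm'  (+1)
Total edit operations: 7
Edit distance = 7


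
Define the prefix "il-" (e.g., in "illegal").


Prefix: il-
Example: illegal = il- + legal
Meaning = not


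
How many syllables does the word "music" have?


Word: "music"
Syllable breakdown: mu | sic
Counting: 2 parts
= 2 syllables


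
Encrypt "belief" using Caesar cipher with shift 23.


Word: "belief"
Shift: 23
Each letter → (letter + shift) mod 26:
  'b' (1) + 23 = 24 → 'y'
  'e' (4) + 23 = 1 → 'b'
  'l' (11) + 23 = 8 → 'i'
  'i' (8) + 23 = 5 → 'f'
  'e' (4) + 23 = 1 → 'b'
  'f' (5) + 23 = 2 → 'c'
Result = "ybifbc"


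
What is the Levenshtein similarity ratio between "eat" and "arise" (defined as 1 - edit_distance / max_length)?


Word 1: "eat" (length 3)
Word 2: "arise" (length 5)
One optimal edit sequence:
  1. insert 'a'  (+1)
  2. insert 'r'  (+1)
  3. substitute 'e' -> 'i'  (+1)
  4. substitute 'a' -> 's'  (+1)
  5. substitute 't' -> 'e'  (+1)
Edit distance = 5
Max length = max(3, 5) = 5
Similarity = 1 - 5/5
= 0.0000


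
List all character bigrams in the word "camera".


Word: "camera" (length 6)
Number of bigrams = 6 - 2 + 1 = 5
  Position 0: "ca"
  Position 1: "am"
  Position 2: "me"
  Position 3: "er"
  Position 4: "ra"
Bigrams = "ca", "am", "me", "er", "ra"


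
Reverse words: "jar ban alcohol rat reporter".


Original: "jar ban alcohol rat reporter"
Words (1..n): jar | ban | alcohol | rat | reporter
Reversed (n..1): reporter | rat | alcohol | ban | jar
Result = "reporter rat alcohol ban jar"


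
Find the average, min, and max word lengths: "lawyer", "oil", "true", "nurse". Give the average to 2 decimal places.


Lengths: "lawyer"=6, "oil"=3, "true"=4, "nurse"=5
Sum = 18, Count = 4
Average = 18/4 = 4.50
= avg=4.50, min=3, max=6


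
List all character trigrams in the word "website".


Word: "website" (length 7)
Number of trigrams = 7 - 3 + 1 = 5
  Position 0: "web"
  Position 1: "ebs"
  Position 2: "bsi"
  Position 3: "sit"
  Position 4: "ite"
Trigrams = "web", "ebs", "bsi", "sit", "ite"


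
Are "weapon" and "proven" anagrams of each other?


Word 1: "weapon" → sorted: aenopw
Word 2: "proven" → sorted: enoprv
Same letters? aenopw != enoprv
Anagram = No


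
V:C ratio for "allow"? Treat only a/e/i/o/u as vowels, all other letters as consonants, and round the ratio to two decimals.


Word: "allow"
Vowels (a,e,i,o,u): 2
Consonants: 3
Ratio = 2/3
= 0.67


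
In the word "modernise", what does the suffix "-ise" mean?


Suffix: -ise
Example: modernise (modern + -ise)
Meaning = to make


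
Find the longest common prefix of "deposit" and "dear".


Word 1: "deposit"
Word 2: "dear"
Comparing from start:
  Pos 0: 'd' == 'd'
  Pos 1: 'e' == 'e'
  Pos 2: 'p' != 'a' (stop)
LCP = "de" (length 2)


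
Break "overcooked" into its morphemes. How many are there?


Word: "overcooked"
Morphemes: over- + cook + -ed
Each morpheme carries meaning
= 3 morphemes


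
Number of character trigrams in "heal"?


Word: "heal" (length 4)
Number of 3-grams = length - 3 + 1 = 4 - 3 + 1
= 2


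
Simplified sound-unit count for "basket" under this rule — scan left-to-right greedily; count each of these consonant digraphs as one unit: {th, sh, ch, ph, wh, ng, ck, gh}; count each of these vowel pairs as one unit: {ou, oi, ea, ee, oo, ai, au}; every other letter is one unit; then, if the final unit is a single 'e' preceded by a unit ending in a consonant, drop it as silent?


Word: "basket" (6 letters)
Left-to-right scan:
  1. 'b' (letter)
  2. 'a' (letter)
  3. 's' (letter)
  4. 'k' (letter)
  5. 'e' (letter)
  6. 't' (letter)
Units from scan: 6
Sound units = 6 units


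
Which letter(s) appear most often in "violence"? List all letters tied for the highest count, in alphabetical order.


Word: "violence"
Letter counts:
  'c': 1
  'e': 2
  'i': 1
  'l': 1
  'n': 1
  'o': 1
  'v': 1
Maximum count = 2
Most frequent = 'e' (2 times each)


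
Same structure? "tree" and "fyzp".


Pattern of "tree": [0, 1, 2, 2]
Pattern of "fyzp": [0, 1, 2, 3]
Patterns do not match
Same pattern = No


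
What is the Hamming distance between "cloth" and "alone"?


Comparing character by character (same length = 5):
  Pos 0: 'c' vs 'a' !=
  Pos 1: 'l' vs 'l' =
  Pos 2: 'o' vs 'o' =
  Pos 3: 't' vs 'n' !=
  Pos 4: 'h' vs 'e' !=
Hamming distance = 3


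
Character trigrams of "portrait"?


Word: "portrait" (length 8)
Number of trigrams = 8 - 3 + 1 = 6
  Position 0: "por"
  Position 1: "ort"
  Position 2: "rtr"
  Position 3: "tra"
  Position 4: "rai"
  Position 5: "ait"
Trigrams = "por", "ort", "rtr", "tra", "rai", "ait"


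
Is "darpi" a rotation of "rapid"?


Word: "rapid", Candidate: "darpi"
Method: check if candidate is substring of word+word
"rapidrapid" contains "darpi"? No
Is rotation = No


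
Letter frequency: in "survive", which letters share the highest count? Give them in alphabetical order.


Word: "survive"
Letter counts:
  'e': 1
  'i': 1
  'r': 1
  's': 1
  'u': 1
  'v': 2
Maximum count = 2
Most frequent = 'v' (2 times each)


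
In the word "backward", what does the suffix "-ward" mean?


Suffix: -ward
Example: backward = back + -ward
Meaning = in the direction of


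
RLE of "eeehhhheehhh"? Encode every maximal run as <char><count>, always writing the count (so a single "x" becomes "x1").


String: "eeehhhheehhh"
Scanning for consecutive runs:
  'e' x 3
  'h' x 4
  'e' x 2
  'h' x 3
RLE = "e3h4e2h3"


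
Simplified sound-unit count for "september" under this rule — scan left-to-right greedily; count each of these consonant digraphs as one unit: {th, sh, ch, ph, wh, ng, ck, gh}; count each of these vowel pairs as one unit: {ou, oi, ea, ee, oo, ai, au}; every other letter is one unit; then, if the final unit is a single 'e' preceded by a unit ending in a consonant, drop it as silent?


Word: "september" (9 letters)
Left-to-right scan:
  [1] 's' (letter)
  [2] 'e' (letter)
  [3] 'p' (letter)
  [4] 't' (letter)
  [5] 'e' (letter)
  [6] 'm' (letter)
  [7] 'b' (letter)
  [8] 'e' (letter)
  [9] 'r' (letter)
Units from scan: 9
Sound units = 9 units


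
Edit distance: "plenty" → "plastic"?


Word 1: "plenty" (length 6)
Word 2: "plastic" (length 7)
One optimal edit sequence (insert/delete/substitute each cost 1):
  1. keep 'p'
  2. keep 'l'
  3. substitute 'e' -> 'a'  (+1)
  4. substitute 'n' -> 's'  (+1)
  5. keep 't'
  6. insert 'i'  (+1)
  7. substitute 'y' -> 'c'  (+1)
Total edit operations: 4
Edit distance = 4


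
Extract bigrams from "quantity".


Word: "quantity" (length 8)
Number of bigrams = 8 - 2 + 1 = 7
  Position 0: "qu"
  Position 1: "ua"
  Position 2: "an"
  Position 3: "nt"
  Position 4: "ti"
  Position 5: "it"
  Position 6: "ty"
Bigrams = "qu", "ua", "an", "nt", "ti", "it", "ty"


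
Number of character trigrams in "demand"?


Word: "demand" (length 6)
Number of 3-grams = length - 3 + 1 = 6 - 3 + 1
= 4


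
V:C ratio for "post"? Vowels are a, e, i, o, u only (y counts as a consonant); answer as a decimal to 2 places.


Word: "post"
Vowels (a,e,i,o,u): 1
Consonants: 3
Ratio = 1/3
= 0.33


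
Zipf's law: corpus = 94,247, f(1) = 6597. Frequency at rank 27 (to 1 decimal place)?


Zipf's law: f(r) = f(1) / r
f(1) = 6597
f(27) = 6597 / 27
= 244.3 occurrences


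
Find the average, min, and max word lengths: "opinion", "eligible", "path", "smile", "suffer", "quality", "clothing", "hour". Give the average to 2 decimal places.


Lengths: "opinion"=7, "eligible"=8, "path"=4, "smile"=5, "suffer"=6, "quality"=7, "clothing"=8, "hour"=4
Sum = 49, Count = 8
Average = 49/8 = 6.13
= avg=6.13, min=4, max=8


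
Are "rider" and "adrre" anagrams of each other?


Word 1: "rider" → sorted: deirr
Word 2: "adrre" → sorted: aderr
Same letters? deirr != aderr
Anagram = No


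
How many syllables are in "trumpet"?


Word: "trumpet"
Syllable breakdown: trum-pet
Counting: 2 parts
= 2 syllables


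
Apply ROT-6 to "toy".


Word: "toy"
Shift: 6
Each letter → (letter + shift) mod 26:
  't' (19) + 6 = 25 → 'z'
  'o' (14) + 6 = 20 → 'u'
  'y' (24) + 6 = 4 → 'e'
Result = "zue"


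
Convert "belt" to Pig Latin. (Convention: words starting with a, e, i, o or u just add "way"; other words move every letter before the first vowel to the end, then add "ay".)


Word: "belt"
Starts with consonant(s) → move to end, add 'ay'
Consonant cluster: "b"
Pig Latin = "eltbay"


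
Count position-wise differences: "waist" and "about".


Comparing character by character (same length = 5):
  Pos 0: 'w' vs 'a' !=
  Pos 1: 'a' vs 'b' !=
  Pos 2: 'i' vs 'o' !=
  Pos 3: 's' vs 'u' !=
  Pos 4: 't' vs 't' =
Hamming distance = 4


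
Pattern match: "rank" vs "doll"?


Pattern of "rank": [0, 1, 2, 3]
Pattern of "doll": [0, 1, 2, 2]
Patterns do not match
Same pattern = No


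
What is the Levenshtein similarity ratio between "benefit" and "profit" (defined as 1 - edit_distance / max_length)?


Word 1: "benefit" (length 7)
Word 2: "profit" (length 6)
One optimal edit sequence:
  1. delete 'b'  (+1)
  2. substitute 'e' -> 'p'  (+1)
  3. substitute 'n' -> 'r'  (+1)
  4. substitute 'e' -> 'o'  (+1)
  5. keep 'f'
  6. keep 'i'
  7. keep 't'
Edit distance = 4
Max length = max(7, 6) = 7
Similarity = 1 - 4/7
= 0.4286


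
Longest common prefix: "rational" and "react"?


Word 1: "rational"
Word 2: "react"
Comparing from start:
  Pos 0: 'r' == 'r'
  Pos 1: 'a' != 'e' (stop)
LCP = "r" (length 1)


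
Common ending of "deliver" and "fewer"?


Word 1: "deliver"
Word 2: "fewer"
Comparing from end:
  Pos -1: 'r' == 'r'
  Pos -2: 'e' == 'e'
  Pos -3: 'v' != 'w' (stop)
LCS = "er" (length 2)


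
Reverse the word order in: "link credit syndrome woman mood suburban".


Original: "link credit syndrome woman mood suburban"
Words (1..n): link | credit | syndrome | woman | mood | suburban
Reversed (n..1): suburban | mood | woman | syndrome | credit | link
Result = "suburban mood woman syndrome credit link"


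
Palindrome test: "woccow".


Word: "woccow"
Reversed: "woccow"
Forward == Backward? woccow == woccow
Palindrome = Yes


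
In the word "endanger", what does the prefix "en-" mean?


Prefix: en-
Example: endanger (en- + danger)
Meaning = cause to / put into


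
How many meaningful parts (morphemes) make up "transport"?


Word: "transport"
Morphemes: trans- + port
Each morpheme carries meaning
= 2 morphemes


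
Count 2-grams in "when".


Word: "when" (length 4)
Number of 2-grams = length - 2 + 1 = 4 - 2 + 1
= 3


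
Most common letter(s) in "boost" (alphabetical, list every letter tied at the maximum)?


Word: "boost"
Letter counts:
  'b': 1
  'o': 2
  's': 1
  't': 1
Maximum count = 2
Most frequent = 'o' (2 times each)


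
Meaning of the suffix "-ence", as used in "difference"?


Suffix: -ence
As in: difference -> differ + -ence
Meaning = state of


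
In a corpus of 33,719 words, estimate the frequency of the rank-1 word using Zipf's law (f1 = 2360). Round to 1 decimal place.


Zipf's law: f(r) = f(1) / r
f(1) = 2360
f(1) = 2360 / 1
= 2360.0 occurrences


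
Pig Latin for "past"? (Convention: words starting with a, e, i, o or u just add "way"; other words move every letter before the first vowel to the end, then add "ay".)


Word: "past"
Starts with consonant(s) → move to end, add 'ay'
Consonant cluster: "p"
Pig Latin = "astpay"


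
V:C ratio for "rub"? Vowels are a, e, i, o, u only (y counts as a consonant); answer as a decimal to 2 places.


Word: "rub"
Vowels (a,e,i,o,u): 1
Consonants: 2
Ratio = 1/2
= 0.50


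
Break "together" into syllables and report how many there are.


Word: "together"
Syllable breakdown: to · geth · er
Counting: 3 parts
= 3 syllables


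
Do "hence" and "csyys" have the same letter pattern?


Pattern of "hence": [0, 1, 2, 3, 1]
Pattern of "csyys": [0, 1, 2, 2, 1]
Patterns do not match
Same pattern = No


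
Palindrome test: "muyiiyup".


Word: "muyiiyup"
Reversed: "puyiiyum"
Forward == Backward? muyiiyup != puyiiyum
Palindrome = No


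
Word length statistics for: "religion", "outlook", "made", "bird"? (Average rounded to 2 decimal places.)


Lengths: "religion"=8, "outlook"=7, "made"=4, "bird"=4
Sum = 23, Count = 4
Average = 23/4 = 5.75
= avg=5.75, min=4, max=8


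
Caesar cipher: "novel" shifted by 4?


Word: "novel"
Shift: 4
Each letter → (letter + shift) mod 26:
  'n' (13) + 4 = 17 → 'r'
  'o' (14) + 4 = 18 → 's'
  'v' (21) + 4 = 25 → 'z'
  'e' (4) + 4 = 8 → 'i'
  'l' (11) + 4 = 15 → 'p'
Result = "rszip"


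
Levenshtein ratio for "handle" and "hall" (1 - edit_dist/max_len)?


Word 1: "handle" (length 6)
Word 2: "hall" (length 4)
One optimal edit sequence:
  1. keep 'h'
  2. keep 'a'
  3. delete 'n'  (+1)
  4. delete 'd'  (+1)
  5. keep 'l'
  6. substitute 'e' -> 'l'  (+1)
Edit distance = 3
Max length = max(6, 4) = 6
Similarity = 1 - 3/6
= 0.5000


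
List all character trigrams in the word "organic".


Word: "organic" (length 7)
Number of trigrams = 7 - 3 + 1 = 5
  Position 0: "org"
  Position 1: "rga"
  Position 2: "gan"
  Position 3: "ani"
  Position 4: "nic"
Trigrams = "org", "rga", "gan", "ani", "nic"


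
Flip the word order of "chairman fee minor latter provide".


Original: "chairman fee minor latter provide"
Words (1..n): chairman | fee | minor | latter | provide
Reversed (n..1): provide | latter | minor | fee | chairman
Result = "provide latter minor fee chairman"


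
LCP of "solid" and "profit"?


Word 1: "solid"
Word 2: "profit"
Comparing from start:
  Pos 0: 's' != 'p' (stop)
LCP = "" (length 0)


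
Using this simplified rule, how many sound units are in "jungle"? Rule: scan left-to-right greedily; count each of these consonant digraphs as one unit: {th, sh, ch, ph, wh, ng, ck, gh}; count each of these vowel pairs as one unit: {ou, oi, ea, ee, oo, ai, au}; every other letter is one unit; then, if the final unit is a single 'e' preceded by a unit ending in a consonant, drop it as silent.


Word: "jungle" (6 letters)
Left-to-right scan:
  1. 'j' (letter)
  2. 'u' (letter)
  3. 'ng' (digraph)
  4. 'l' (letter)
  5. 'e' (letter)
Units from scan: 5
Final unit is 'e' after a consonant -> drop as silent (-1)
Sound units = 4 units


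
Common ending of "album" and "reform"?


Word 1: "album"
Word 2: "reform"
Comparing from end:
  Pos -1: 'm' == 'm'
  Pos -2: 'u' != 'r' (stop)
LCS = "m" (length 1)


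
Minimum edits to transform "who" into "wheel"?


Word 1: "who" (length 3)
Word 2: "wheel" (length 5)
One optimal edit sequence (insert/delete/substitute each cost 1):
  1. keep 'w'
  2. keep 'h'
  3. insert 'e'  (+1)
  4. insert 'e'  (+1)
  5. substitute 'o' -> 'l'  (+1)
Total edit operations: 3
Edit distance = 3


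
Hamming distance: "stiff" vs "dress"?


Comparing character by character (same length = 5):
  Pos 0: 's' vs 'd' !=
  Pos 1: 't' vs 'r' !=
  Pos 2: 'i' vs 'e' !=
  Pos 3: 'f' vs 's' !=
  Pos 4: 'f' vs 's' !=
Hamming distance = 5


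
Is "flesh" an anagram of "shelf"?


Word 1: "shelf" → sorted: efhls
Word 2: "flesh" → sorted: efhls
Same letters? efhls == efhls
Anagram = Yes


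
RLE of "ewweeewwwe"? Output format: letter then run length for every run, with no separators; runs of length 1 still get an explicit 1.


String: "ewweeewwwe"
Scanning for consecutive runs:
  'e' x 1
  'w' x 2
  'e' x 3
  'w' x 3
  'e' x 1
RLE = "e1w2e3w3e1"


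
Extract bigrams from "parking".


Word: "parking" (length 7)
Number of bigrams = 7 - 2 + 1 = 6
  Position 0: "pa"
  Position 1: "ar"
  Position 2: "rk"
  Position 3: "ki"
  Position 4: "in"
  Position 5: "ng"
Bigrams = "pa", "ar", "rk", "ki", "in", "ng"


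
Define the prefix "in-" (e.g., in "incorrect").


Prefix: in-
As in: incorrect -> in- + correct
Meaning = not / into


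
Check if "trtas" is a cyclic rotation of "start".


Word: "start", Candidate: "trtas"
Method: check if candidate is substring of word+word
"startstart" contains "trtas"? No
Is rotation = No


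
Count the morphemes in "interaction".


Word: "interaction"
Morphemes: inter- + act + -ion
Each morpheme carries meaning
= 3 morphemes


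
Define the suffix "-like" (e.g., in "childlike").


Suffix: -like
Example: childlike (child + -like)
Meaning = resembling


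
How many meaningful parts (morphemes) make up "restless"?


Word: "restless"
Morphemes: rest + -less
Each morpheme carries meaning
= 2 morphemes


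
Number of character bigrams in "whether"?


Word: "whether" (length 7)
Number of 2-grams = length - 2 + 1 = 7 - 2 + 1
= 6


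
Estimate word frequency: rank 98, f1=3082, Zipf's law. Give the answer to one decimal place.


Zipf's law: f(r) = f(1) / r
f(1) = 3082
f(98) = 3082 / 98
= 31.4 occurrences


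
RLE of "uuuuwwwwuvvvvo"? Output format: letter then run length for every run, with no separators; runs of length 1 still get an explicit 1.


String: "uuuuwwwwuvvvvo"
Scanning for consecutive runs:
  'u' x 4
  'w' x 4
  'u' x 1
  'v' x 4
  'o' x 1
RLE = "u4w4u1v4o1"


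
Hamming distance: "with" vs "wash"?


Comparing character by character (same length = 4):
  Pos 0: 'w' vs 'w' =
  Pos 1: 'i' vs 'a' !=
  Pos 2: 't' vs 's' !=
  Pos 3: 'h' vs 'h' =
Hamming distance = 2


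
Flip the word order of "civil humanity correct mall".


Original: "civil humanity correct mall"
Words (1..n): civil | humanity | correct | mall
Reversed (n..1): mall | correct | humanity | civil
Result = "mall correct humanity civil"


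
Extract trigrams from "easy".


Word: "easy" (length 4)
Number of trigrams = 4 - 3 + 1 = 2
  Position 0: "eas"
  Position 1: "asy"
Trigrams = "eas", "asy"


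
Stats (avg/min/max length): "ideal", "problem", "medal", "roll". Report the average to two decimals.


Lengths: "ideal"=5, "problem"=7, "medal"=5, "roll"=4
Sum = 21, Count = 4
Average = 21/4 = 5.25
= avg=5.25, min=4, max=7


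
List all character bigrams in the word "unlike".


Word: "unlike" (length 6)
Number of bigrams = 6 - 2 + 1 = 5
  Position 0: "un"
  Position 1: "nl"
  Position 2: "li"
  Position 3: "ik"
  Position 4: "ke"
Bigrams = "un", "nl", "li", "ik", "ke"


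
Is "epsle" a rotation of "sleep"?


Word: "sleep", Candidate: "epsle"
Method: check if candidate is substring of word+word
"sleepsleep" contains "epsle"? Yes
Is rotation = Yes


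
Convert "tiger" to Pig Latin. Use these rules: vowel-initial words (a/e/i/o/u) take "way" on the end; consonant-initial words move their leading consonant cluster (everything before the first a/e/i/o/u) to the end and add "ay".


Word: "tiger"
Starts with consonant(s) → move to end, add 'ay'
Consonant cluster: "t"
Pig Latin = "igertay"


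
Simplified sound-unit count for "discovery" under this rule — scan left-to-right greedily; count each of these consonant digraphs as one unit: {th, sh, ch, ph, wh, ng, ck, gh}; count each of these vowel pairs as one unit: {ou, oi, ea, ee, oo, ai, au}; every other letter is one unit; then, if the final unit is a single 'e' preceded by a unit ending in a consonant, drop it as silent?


Word: "discovery" (9 letters)
Left-to-right scan:
  (1) 'd' (letter)
  (2) 'i' (letter)
  (3) 's' (letter)
  (4) 'c' (letter)
  (5) 'o' (letter)
  (6) 'v' (letter)
  (7) 'e' (letter)
  (8) 'r' (letter)
  (9) 'y' (letter)
Units from scan: 9
Sound units = 9 units


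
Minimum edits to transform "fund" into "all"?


Word 1: "fund" (length 4)
Word 2: "all" (length 3)
One optimal edit sequence (insert/delete/substitute each cost 1):
  1. delete 'f'  (+1)
  2. substitute 'u' -> 'a'  (+1)
  3. substitute 'n' -> 'l'  (+1)
  4. substitute 'd' -> 'l'  (+1)
Total edit operations: 4
Edit distance = 4


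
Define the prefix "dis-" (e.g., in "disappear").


Prefix: dis-
Example: disappear (dis- + appear)
Meaning = not / opposite


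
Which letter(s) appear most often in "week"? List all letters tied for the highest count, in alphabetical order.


Word: "week"
Letter counts:
  'e': 2
  'k': 1
  'w': 1
Maximum count = 2
Most frequent = 'e' (2 times each)


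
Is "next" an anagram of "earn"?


Word 1: "earn" → sorted: aenr
Word 2: "next" → sorted: entx
Same letters? aenr != entx
Anagram = No


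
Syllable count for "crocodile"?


Word: "crocodile"
Syllable breakdown: croc-o-dile
Counting: 3 parts
= 3 syllables


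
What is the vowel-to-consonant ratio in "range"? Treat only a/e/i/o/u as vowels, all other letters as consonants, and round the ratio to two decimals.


Word: "range"
Vowels (a,e,i,o,u): 2
Consonants: 3
Ratio = 2/3
= 0.67


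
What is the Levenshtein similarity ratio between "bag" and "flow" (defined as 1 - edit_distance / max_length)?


Word 1: "bag" (length 3)
Word 2: "flow" (length 4)
One optimal edit sequence:
  1. insert 'f'  (+1)
  2. substitute 'b' -> 'l'  (+1)
  3. substitute 'a' -> 'o'  (+1)
  4. substitute 'g' -> 'w'  (+1)
Edit distance = 4
Max length = max(3, 4) = 4
Similarity = 1 - 4/4
= 0.0000


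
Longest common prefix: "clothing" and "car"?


Word 1: "clothing"
Word 2: "car"
Comparing from start:
  Pos 0: 'c' == 'c'
  Pos 1: 'l' != 'a' (stop)
LCP = "c" (length 1)


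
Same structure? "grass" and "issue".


Pattern of "grass": [0, 1, 2, 3, 3]
Pattern of "issue": [0, 1, 1, 2, 3]
Patterns do not match
Same pattern = No


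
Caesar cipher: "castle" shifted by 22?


Word: "castle"
Shift: 22
Each letter → (letter + shift) mod 26:
  'c' (2) + 22 = 24 → 'y'
  'a' (0) + 22 = 22 → 'w'
  's' (18) + 22 = 14 → 'o'
  't' (19) + 22 = 15 → 'p'
  'l' (11) + 22 = 7 → 'h'
  'e' (4) + 22 = 0 → 'a'
Result = "ywopha"


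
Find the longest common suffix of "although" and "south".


Word 1: "although"
Word 2: "south"
Comparing from end:
  Pos -1: 'h' == 'h'
  Pos -2: 'g' != 't' (stop)
LCS = "h" (length 1)


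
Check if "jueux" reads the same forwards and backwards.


Word: "jueux"
Reversed: "xueuj"
Forward == Backward? jueux != xueuj
Palindrome = No


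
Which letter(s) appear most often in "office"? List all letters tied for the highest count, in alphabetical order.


Word: "office"
Letter counts:
  'c': 1
  'e': 1
  'f': 2
  'i': 1
  'o': 1
Maximum count = 2
Most frequent = 'f' (2 times each)


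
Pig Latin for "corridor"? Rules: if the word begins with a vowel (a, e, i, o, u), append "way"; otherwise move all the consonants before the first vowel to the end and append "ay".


Word: "corridor"
Starts with consonant(s) → move to end, add 'ay'
Consonant cluster: "c"
Pig Latin = "orridorcay"


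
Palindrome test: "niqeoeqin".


Word: "niqeoeqin"
Reversed: "niqeoeqin"
Forward == Backward? niqeoeqin == niqeoeqin
Palindrome = Yes


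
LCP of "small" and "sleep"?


Word 1: "small"
Word 2: "sleep"
Comparing from start:
  Pos 0: 's' == 's'
  Pos 1: 'm' != 'l' (stop)
LCP = "s" (length 1)


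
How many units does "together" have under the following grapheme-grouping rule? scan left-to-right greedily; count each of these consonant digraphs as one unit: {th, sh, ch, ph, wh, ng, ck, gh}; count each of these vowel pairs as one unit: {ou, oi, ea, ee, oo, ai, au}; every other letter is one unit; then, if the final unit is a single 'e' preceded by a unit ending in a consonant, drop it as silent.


Word: "together" (8 letters)
Left-to-right scan:
  1. 't' (letter)
  2. 'o' (letter)
  3. 'g' (letter)
  4. 'e' (letter)
  5. 'th' (digraph)
  6. 'e' (letter)
  7. 'r' (letter)
Units from scan: 7
Sound units = 7 units


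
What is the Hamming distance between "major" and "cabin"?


Comparing character by character (same length = 5):
  Pos 0: 'm' vs 'c' !=
  Pos 1: 'a' vs 'a' =
  Pos 2: 'j' vs 'b' !=
  Pos 3: 'o' vs 'i' !=
  Pos 4: 'r' vs 'n' !=
Hamming distance = 4


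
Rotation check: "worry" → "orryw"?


Word: "worry", Candidate: "orryw"
Method: check if candidate is substring of word+word
"worryworry" contains "orryw"? Yes
Is rotation = Yes


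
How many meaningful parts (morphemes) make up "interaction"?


Word: "interaction"
Morphemes: inter- + act + -ion
Each morpheme carries meaning
= 3 morphemes


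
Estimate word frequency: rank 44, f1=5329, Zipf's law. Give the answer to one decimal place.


Zipf's law: f(r) = f(1) / r
f(1) = 5329
f(44) = 5329 / 44
= 121.1 occurrences


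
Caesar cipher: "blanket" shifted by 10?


Word: "blanket"
Shift: 10
Each letter → (letter + shift) mod 26:
  'b' (1) + 10 = 11 → 'l'
  'l' (11) + 10 = 21 → 'v'
  'a' (0) + 10 = 10 → 'k'
  'n' (13) + 10 = 23 → 'x'
  'k' (10) + 10 = 20 → 'u'
  'e' (4) + 10 = 14 → 'o'
  't' (19) + 10 = 3 → 'd'
Result = "lvkxuod"


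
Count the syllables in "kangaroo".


Word: "kangaroo"
Syllable breakdown: kan-ga-roo
Counting: 3 parts
= 3 syllables


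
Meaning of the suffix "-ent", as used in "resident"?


Suffix: -ent
As in: resident -> reside + -ent, with a spelling change
Meaning = one who / that which


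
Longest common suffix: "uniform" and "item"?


Word 1: "uniform"
Word 2: "item"
Comparing from end:
  Pos -1: 'm' == 'm'
  Pos -2: 'r' != 'e' (stop)
LCS = "m" (length 1)


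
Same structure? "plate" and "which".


Pattern of "plate": [0, 1, 2, 3, 4]
Pattern of "which": [0, 1, 2, 3, 1]
Patterns do not match
Same pattern = No


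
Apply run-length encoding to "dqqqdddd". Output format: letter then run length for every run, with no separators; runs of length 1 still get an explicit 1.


String: "dqqqdddd"
Scanning for consecutive runs:
  'd' x 1
  'q' x 3
  'd' x 4
RLE = "d1q3d4"


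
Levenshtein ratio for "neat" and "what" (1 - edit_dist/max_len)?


Word 1: "neat" (length 4)
Word 2: "what" (length 4)
One optimal edit sequence:
  1. substitute 'n' -> 'w'  (+1)
  2. substitute 'e' -> 'h'  (+1)
  3. keep 'a'
  4. keep 't'
Edit distance = 2
Max length = max(4, 4) = 4
Similarity = 1 - 2/4
= 0.5000


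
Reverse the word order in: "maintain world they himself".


Original: "maintain world they himself"
Words (1..n): maintain | world | they | himself
Reversed (n..1): himself | they | world | maintain
Result = "himself they world maintain"


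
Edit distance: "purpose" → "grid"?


Word 1: "purpose" (length 7)
Word 2: "grid" (length 4)
One optimal edit sequence (insert/delete/substitute each cost 1):
  1. delete 'p'  (+1)
  2. substitute 'u' -> 'g'  (+1)
  3. keep 'r'
  4. delete 'p'  (+1)
  5. delete 'o'  (+1)
  6. substitute 's' -> 'i'  (+1)
  7. substitute 'e' -> 'd'  (+1)
Total edit operations: 6
Edit distance = 6


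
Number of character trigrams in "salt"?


Word: "salt" (length 4)
Number of 3-grams = length - 3 + 1 = 4 - 3 + 1
= 2


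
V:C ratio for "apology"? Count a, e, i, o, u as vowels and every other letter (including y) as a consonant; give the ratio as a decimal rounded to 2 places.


Word: "apology"
Vowels (a,e,i,o,u): 3
Consonants: 4
Ratio = 3/4
= 0.75


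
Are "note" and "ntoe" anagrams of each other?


Word 1: "note" → sorted: enot
Word 2: "ntoe" → sorted: enot
Same letters? enot == enot
Anagram = Yes


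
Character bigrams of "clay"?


Word: "clay" (length 4)
Number of bigrams = 4 - 2 + 1 = 3
  Position 0: "cl"
  Position 1: "la"
  Position 2: "ay"
Bigrams = "cl", "la", "ay"


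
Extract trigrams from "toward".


Word: "toward" (length 6)
Number of trigrams = 6 - 3 + 1 = 4
  Position 0: "tow"
  Position 1: "owa"
  Position 2: "war"
  Position 3: "ard"
Trigrams = "tow", "owa", "war", "ard"


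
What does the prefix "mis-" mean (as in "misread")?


Prefix: mis-
As in: misread -> mis- + read
Meaning = wrongly


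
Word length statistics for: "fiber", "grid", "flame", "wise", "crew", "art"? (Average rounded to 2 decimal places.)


Lengths: "fiber"=5, "grid"=4, "flame"=5, "wise"=4, "crew"=4, "art"=3
Sum = 25, Count = 6
Average = 25/6 = 4.17
= avg=4.17, min=3, max=5


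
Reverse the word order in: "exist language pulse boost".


Original: "exist language pulse boost"
Words (1..n): exist | language | pulse | boost
Reversed (n..1): boost | pulse | language | exist
Result = "boost pulse language exist"


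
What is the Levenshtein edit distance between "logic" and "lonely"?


Word 1: "logic" (length 5)
Word 2: "lonely" (length 6)
One optimal edit sequence (insert/delete/substitute each cost 1):
  1. keep 'l'
  2. keep 'o'
  3. insert 'n'  (+1)
  4. substitute 'g' -> 'e'  (+1)
  5. substitute 'i' -> 'l'  (+1)
  6. substitute 'c' -> 'y'  (+1)
Total edit operations: 4
Edit distance = 4


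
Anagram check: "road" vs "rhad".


Word 1: "road" → sorted: ador
Word 2: "rhad" → sorted: adhr
Same letters? ador != adhr
Anagram = No


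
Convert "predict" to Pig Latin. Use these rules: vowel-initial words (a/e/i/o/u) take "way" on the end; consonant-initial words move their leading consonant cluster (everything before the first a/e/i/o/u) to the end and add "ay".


Word: "predict"
Starts with consonant(s) → move to end, add 'ay'
Consonant cluster: "pr"
Pig Latin = "edictpray"


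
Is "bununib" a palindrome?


Word: "bununib"
Reversed: "binunub"
Forward == Backward? bununib != binunub
Palindrome = No


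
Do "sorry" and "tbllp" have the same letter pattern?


Pattern of "sorry": [0, 1, 2, 2, 3]
Pattern of "tbllp": [0, 1, 2, 2, 3]
Patterns match
Same pattern = Yes


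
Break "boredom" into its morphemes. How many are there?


Word: "boredom"
Morphemes: bore + -dom
Each morpheme carries meaning
= 2 morphemes


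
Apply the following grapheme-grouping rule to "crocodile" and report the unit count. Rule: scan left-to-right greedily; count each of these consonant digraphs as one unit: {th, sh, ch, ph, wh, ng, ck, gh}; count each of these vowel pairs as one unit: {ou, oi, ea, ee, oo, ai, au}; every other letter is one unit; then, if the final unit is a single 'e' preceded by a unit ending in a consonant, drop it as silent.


Word: "crocodile" (9 letters)
Left-to-right scan:
  1. 'c' (letter)
  2. 'r' (letter)
  3. 'o' (letter)
  4. 'c' (letter)
  5. 'o' (letter)
  6. 'd' (letter)
  7. 'i' (letter)
  8. 'l' (letter)
  9. 'e' (letter)
Units from scan: 9
Final unit is 'e' after a consonant -> drop as silent (-1)
Sound units = 8 units


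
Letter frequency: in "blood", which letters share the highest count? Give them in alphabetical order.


Word: "blood"
Letter counts:
  'b': 1
  'd': 1
  'l': 1
  'o': 2
Maximum count = 2
Most frequent = 'o' (2 times each)


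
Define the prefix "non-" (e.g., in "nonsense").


Prefix: non-
Example: nonsense = non- + sense
Meaning = not


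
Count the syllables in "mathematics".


Word: "mathematics"
Syllable breakdown: math · e · mat · ics
Counting: 4 parts
= 4 syllables


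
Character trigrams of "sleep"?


Word: "sleep" (length 5)
Number of trigrams = 5 - 3 + 1 = 3
  Position 0: "sle"
  Position 1: "lee"
  Position 2: "eep"
Trigrams = "sle", "lee", "eep"


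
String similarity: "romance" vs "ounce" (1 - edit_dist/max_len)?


Word 1: "romance" (length 7)
Word 2: "ounce" (length 5)
One optimal edit sequence:
  1. delete 'r'  (+1)
  2. keep 'o'
  3. delete 'm'  (+1)
  4. substitute 'a' -> 'u'  (+1)
  5. keep 'n'
  6. keep 'c'
  7. keep 'e'
Edit distance = 3
Max length = max(7, 5) = 7
Similarity = 1 - 3/7
= 0.5714


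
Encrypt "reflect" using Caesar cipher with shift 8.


Word: "reflect"
Shift: 8
Each letter → (letter + shift) mod 26:
  'r' (17) + 8 = 25 → 'z'
  'e' (4) + 8 = 12 → 'm'
  'f' (5) + 8 = 13 → 'n'
  'l' (11) + 8 = 19 → 't'
  'e' (4) + 8 = 12 → 'm'
  'c' (2) + 8 = 10 → 'k'
  't' (19) + 8 = 1 → 'b'
Result = "zmntmkb"


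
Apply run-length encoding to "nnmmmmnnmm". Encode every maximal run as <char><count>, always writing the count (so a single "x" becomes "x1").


String: "nnmmmmnnmm"
Scanning for consecutive runs:
  'n' x 2
  'm' x 4
  'n' x 2
  'm' x 2
RLE = "n2m4n2m2"


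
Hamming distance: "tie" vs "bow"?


Comparing character by character (same length = 3):
  Pos 0: 't' vs 'b' !=
  Pos 1: 'i' vs 'o' !=
  Pos 2: 'e' vs 'w' !=
Hamming distance = 3


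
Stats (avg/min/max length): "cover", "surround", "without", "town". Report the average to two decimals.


Lengths: "cover"=5, "surround"=8, "without"=7, "town"=4
Sum = 24, Count = 4
Average = 24/4 = 6.00
= avg=6.00, min=4, max=8


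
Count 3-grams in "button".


Word: "button" (length 6)
Number of 3-grams = length - 3 + 1 = 6 - 3 + 1
= 4


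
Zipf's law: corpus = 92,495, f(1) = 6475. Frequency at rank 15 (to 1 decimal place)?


Zipf's law: f(r) = f(1) / r
f(1) = 6475
f(15) = 6475 / 15
= 431.7 occurrences


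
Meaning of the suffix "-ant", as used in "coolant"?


Suffix: -ant
Example: coolant (cool + -ant)
Meaning = one who / that which


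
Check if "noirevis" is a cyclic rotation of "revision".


Word: "revision", Candidate: "noirevis"
Method: check if candidate is substring of word+word
"revisionrevision" contains "noirevis"? No
Is rotation = No


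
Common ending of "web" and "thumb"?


Word 1: "web"
Word 2: "thumb"
Comparing from end:
  Pos -1: 'b' == 'b'
  Pos -2: 'e' != 'm' (stop)
LCS = "b" (length 1)


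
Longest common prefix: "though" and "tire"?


Word 1: "though"
Word 2: "tire"
Comparing from start:
  Pos 0: 't' == 't'
  Pos 1: 'h' != 'i' (stop)
LCP = "t" (length 1)


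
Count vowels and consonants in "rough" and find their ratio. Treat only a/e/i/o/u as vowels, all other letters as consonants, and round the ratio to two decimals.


Word: "rough"
Vowels (a,e,i,o,u): 2
Consonants: 3
Ratio = 2/3
= 0.67


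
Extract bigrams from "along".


Word: "along" (length 5)
Number of bigrams = 5 - 2 + 1 = 4
  Position 0: "al"
  Position 1: "lo"
  Position 2: "on"
  Position 3: "ng"
Bigrams = "al", "lo", "on", "ng"


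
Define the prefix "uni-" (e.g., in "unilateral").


Prefix: uni-
Example: unilateral = uni- + lateral
Meaning = one


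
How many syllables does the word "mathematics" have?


Word: "mathematics"
Syllable breakdown: math | e | mat | ics
Counting: 4 parts
= 4 syllables


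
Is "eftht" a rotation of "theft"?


Word: "theft", Candidate: "eftht"
Method: check if candidate is substring of word+word
"thefttheft" contains "eftht"? No
Is rotation = No


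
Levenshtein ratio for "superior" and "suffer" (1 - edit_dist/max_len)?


Word 1: "superior" (length 8)
Word 2: "suffer" (length 6)
One optimal edit sequence:
  1. keep 's'
  2. keep 'u'
  3. delete 'p'  (+1)
  4. delete 'e'  (+1)
  5. substitute 'r' -> 'f'  (+1)
  6. substitute 'i' -> 'f'  (+1)
  7. substitute 'o' -> 'e'  (+1)
  8. keep 'r'
Edit distance = 5
Max length = max(8, 6) = 8
Similarity = 1 - 5/8
= 0.3750
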